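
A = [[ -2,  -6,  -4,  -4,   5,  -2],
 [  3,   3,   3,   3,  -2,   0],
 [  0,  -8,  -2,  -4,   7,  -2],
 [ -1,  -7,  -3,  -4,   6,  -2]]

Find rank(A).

3

Row reduce to echelon form.
R2 ← R2 + (3/2)·R1: [0, -6, -3, -3, 11/2, -3]
R4 ← R4 − (1/2)·R1: [0, -4, -1, -2, 7/2, -1]
R3 ← R3 − (4/3)·R2: [0, 0, 2, 0, -1/3, 2]
R4 ← R4 − (2/3)·R2: [0, 0, 1, 0, -1/6, 1]
R4 ← R4 − (1/2)·R3: [0, 0, 0, 0, 0, 0]
Echelon form has 3 nonzero rows, so rank(A) = 3.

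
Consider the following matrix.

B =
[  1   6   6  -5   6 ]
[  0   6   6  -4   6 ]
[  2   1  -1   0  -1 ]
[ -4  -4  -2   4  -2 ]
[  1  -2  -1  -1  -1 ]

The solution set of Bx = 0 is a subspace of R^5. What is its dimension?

2

Row reduce to echelon form.
R3 ← R3 − (2)·R1: [0, -11, -13, 10, -13]
R4 ← R4 + (4)·R1: [0, 20, 22, -16, 22]
R5 ← R5 − R1: [0, -8, -7, 4, -7]
R3 ← R3 + (11/6)·R2: [0, 0, -2, 8/3, -2]
R4 ← R4 − (10/3)·R2: [0, 0, 2, -8/3, 2]
R5 ← R5 + (4/3)·R2: [0, 0, 1, -4/3, 1]
R4 ← R4 + R3: [0, 0, 0, 0, 0]
R5 ← R5 + (1/2)·R3: [0, 0, 0, 0, 0]
3 nonzero rows, so rank(B) = 3.
B has 5 columns; by rank–nullity, nullity = 5 − 3 = 2.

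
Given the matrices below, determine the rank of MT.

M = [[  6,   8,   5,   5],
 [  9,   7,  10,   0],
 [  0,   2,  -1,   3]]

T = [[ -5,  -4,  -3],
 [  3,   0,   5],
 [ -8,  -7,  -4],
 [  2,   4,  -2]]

2

First compute MT:
[[-36, -39,  -8],
 [-104, -106, -32],
 [ 20,  19,   8]]
Now row reduce the product.
R2 ← R2 − (26/9)·R1: [0, 20/3, -80/9]
R3 ← R3 + (5/9)·R1: [0, -8/3, 32/9]
R3 ← R3 + (2/5)·R2: [0, 0, 0]
2 nonzero rows, so rank(MT) = 2.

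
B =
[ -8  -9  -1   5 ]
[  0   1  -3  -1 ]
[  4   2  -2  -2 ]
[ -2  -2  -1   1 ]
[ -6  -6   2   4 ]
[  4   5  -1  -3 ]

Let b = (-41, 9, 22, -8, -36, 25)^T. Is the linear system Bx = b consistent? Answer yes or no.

yes

Row reduce the augmented matrix [B | b].
R3 ← R3 + (1/2)·R1: [0, -5/2, -5/2, 1/2, 3/2]
R4 ← R4 − (1/4)·R1: [0, 1/4, -3/4, -1/4, 9/4]
R5 ← R5 − (3/4)·R1: [0, 3/4, 11/4, 1/4, -21/4]
R6 ← R6 + (1/2)·R1: [0, 1/2, -3/2, -1/2, 9/2]
R3 ← R3 + (5/2)·R2: [0, 0, -10, -2, 24]
R4 ← R4 − (1/4)·R2: [0, 0, 0, 0, 0]
R5 ← R5 − (3/4)·R2: [0, 0, 5, 1, -12]
R6 ← R6 − (1/2)·R2: [0, 0, 0, 0, 0]
R5 ← R5 + (1/2)·R3: [0, 0, 0, 0, 0]
The echelon form has 3 nonzero rows, and every pivot lies in the first 4 columns, so rank(B) = rank([B|b]) = 3.
The system is consistent.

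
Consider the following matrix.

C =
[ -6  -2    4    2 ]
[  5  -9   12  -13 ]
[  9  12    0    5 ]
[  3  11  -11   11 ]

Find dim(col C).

Row reduce to echelon form.
R2 ← R2 + (5/6)·R1: [0, -32/3, 46/3, -34/3]
R3 ← R3 + (3/2)·R1: [0, 9, 6, 8]
R4 ← R4 + (1/2)·R1: [0, 10, -9, 12]
R3 ← R3 + (27/32)·R2: [0, 0, 303/16, -25/16]
R4 ← R4 + (15/16)·R2: [0, 0, 43/8, 11/8]
R4 ← R4 − (86/303)·R3: [0, 0, 0, 551/303]
Echelon form has 4 nonzero rows, so rank(C) = 4.
The column space has dimension equal to the rank: 4.

4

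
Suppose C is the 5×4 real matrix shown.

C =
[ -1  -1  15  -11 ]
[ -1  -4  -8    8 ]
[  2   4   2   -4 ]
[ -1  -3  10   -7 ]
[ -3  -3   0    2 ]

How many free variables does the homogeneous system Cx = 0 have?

0

Row reduce to echelon form.
R2 ← R2 − R1: [0, -3, -23, 19]
R3 ← R3 + (2)·R1: [0, 2, 32, -26]
R4 ← R4 − R1: [0, -2, -5, 4]
R5 ← R5 − (3)·R1: [0, 0, -45, 35]
R3 ← R3 + (2/3)·R2: [0, 0, 50/3, -40/3]
R4 ← R4 − (2/3)·R2: [0, 0, 31/3, -26/3]
R4 ← R4 − (31/50)·R3: [0, 0, 0, -2/5]
R5 ← R5 + (27/10)·R3: [0, 0, 0, -1]
R5 ← R5 − (5/2)·R4: [0, 0, 0, 0]
4 nonzero rows, so rank(C) = 4.
C has 4 columns; by rank–nullity, nullity = 4 − 4 = 0.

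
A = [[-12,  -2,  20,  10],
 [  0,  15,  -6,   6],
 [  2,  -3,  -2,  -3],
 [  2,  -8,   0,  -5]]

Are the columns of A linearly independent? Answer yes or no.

no

Row reduce A to echelon form.
R3 ← R3 + (1/6)·R1: [0, -10/3, 4/3, -4/3]
R4 ← R4 + (1/6)·R1: [0, -25/3, 10/3, -10/3]
R3 ← R3 + (2/9)·R2: [0, 0, 0, 0]
R4 ← R4 + (5/9)·R2: [0, 0, 0, 0]
2 pivots among 4 columns.
Only 2 < 4 pivot columns, so the columns are linearly dependent.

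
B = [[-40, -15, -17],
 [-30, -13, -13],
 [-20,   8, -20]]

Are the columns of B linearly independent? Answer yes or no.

yes

Row reduce B to echelon form.
R2 ← R2 − (3/4)·R1: [0, -7/4, -1/4]
R3 ← R3 − (1/2)·R1: [0, 31/2, -23/2]
R3 ← R3 + (62/7)·R2: [0, 0, -96/7]
3 pivots among 3 columns.
Every column is a pivot column, so the columns are linearly independent.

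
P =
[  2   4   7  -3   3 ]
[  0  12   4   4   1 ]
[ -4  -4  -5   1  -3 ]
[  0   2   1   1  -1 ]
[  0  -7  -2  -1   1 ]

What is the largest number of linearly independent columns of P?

5

Row reduce to echelon form.
R3 ← R3 + (2)·R1: [0, 4, 9, -5, 3]
R3 ← R3 − (1/3)·R2: [0, 0, 23/3, -19/3, 8/3]
R4 ← R4 − (1/6)·R2: [0, 0, 1/3, 1/3, -7/6]
R5 ← R5 + (7/12)·R2: [0, 0, 1/3, 4/3, 19/12]
R4 ← R4 − (1/23)·R3: [0, 0, 0, 14/23, -59/46]
R5 ← R5 − (1/23)·R3: [0, 0, 0, 37/23, 135/92]
R5 ← R5 − (37/14)·R4: [0, 0, 0, 0, 34/7]
Echelon form has 5 nonzero rows, so rank(P) = 5.
The rank gives the maximum number of linearly independent columns: 5.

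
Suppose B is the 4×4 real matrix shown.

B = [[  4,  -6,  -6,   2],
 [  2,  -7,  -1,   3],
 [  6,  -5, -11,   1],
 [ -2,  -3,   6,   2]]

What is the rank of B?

Row reduce to echelon form.
R2 ← R2 − (1/2)·R1: [0, -4, 2, 2]
R3 ← R3 − (3/2)·R1: [0, 4, -2, -2]
R4 ← R4 + (1/2)·R1: [0, -6, 3, 3]
R3 ← R3 + R2: [0, 0, 0, 0]
R4 ← R4 − (3/2)·R2: [0, 0, 0, 0]
Echelon form has 2 nonzero rows, so rank(B) = 2.

2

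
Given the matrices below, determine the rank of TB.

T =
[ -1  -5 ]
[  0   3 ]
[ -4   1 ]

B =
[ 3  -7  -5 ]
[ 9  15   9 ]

First compute TB:
[[-48, -68, -40],
 [ 27,  45,  27],
 [ -3,  43,  29]]
Now row reduce the product.
R2 ← R2 + (9/16)·R1: [0, 27/4, 9/2]
R3 ← R3 − (1/16)·R1: [0, 189/4, 63/2]
R3 ← R3 − (7)·R2: [0, 0, 0]
2 nonzero rows, so rank(TB) = 2.

2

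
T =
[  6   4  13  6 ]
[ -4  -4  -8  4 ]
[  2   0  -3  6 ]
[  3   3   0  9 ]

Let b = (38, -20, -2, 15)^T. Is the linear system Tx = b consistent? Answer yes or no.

Row reduce the augmented matrix [T | b].
R2 ← R2 + (2/3)·R1: [0, -4/3, 2/3, 8, 16/3]
R3 ← R3 − (1/3)·R1: [0, -4/3, -22/3, 4, -44/3]
R4 ← R4 − (1/2)·R1: [0, 1, -13/2, 6, -4]
R3 ← R3 − R2: [0, 0, -8, -4, -20]
R4 ← R4 + (3/4)·R2: [0, 0, -6, 12, 0]
R4 ← R4 − (3/4)·R3: [0, 0, 0, 15, 15]
The echelon form has 4 nonzero rows, and every pivot lies in the first 4 columns, so rank(T) = rank([T|b]) = 4.
The system is consistent.

yes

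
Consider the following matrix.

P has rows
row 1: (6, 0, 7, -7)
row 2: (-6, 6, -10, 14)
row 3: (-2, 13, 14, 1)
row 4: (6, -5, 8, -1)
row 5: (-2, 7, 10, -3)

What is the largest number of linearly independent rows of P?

4

Row reduce to echelon form.
R2 ← R2 + R1: [0, 6, -3, 7]
R3 ← R3 + (1/3)·R1: [0, 13, 49/3, -4/3]
R4 ← R4 − R1: [0, -5, 1, 6]
R5 ← R5 + (1/3)·R1: [0, 7, 37/3, -16/3]
R3 ← R3 − (13/6)·R2: [0, 0, 137/6, -33/2]
R4 ← R4 + (5/6)·R2: [0, 0, -3/2, 71/6]
R5 ← R5 − (7/6)·R2: [0, 0, 95/6, -27/2]
R4 ← R4 + (9/137)·R3: [0, 0, 0, 4418/411]
R5 ← R5 − (95/137)·R3: [0, 0, 0, -282/137]
R5 ← R5 + (9/47)·R4: [0, 0, 0, 0]
Echelon form has 4 nonzero rows, so rank(P) = 4.
The rank gives the maximum number of linearly independent rows: 4.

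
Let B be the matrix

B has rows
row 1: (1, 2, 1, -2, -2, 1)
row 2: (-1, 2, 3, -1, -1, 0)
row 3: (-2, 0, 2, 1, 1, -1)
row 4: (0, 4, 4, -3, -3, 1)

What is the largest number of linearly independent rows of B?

Row reduce to echelon form.
R2 ← R2 + R1: [0, 4, 4, -3, -3, 1]
R3 ← R3 + (2)·R1: [0, 4, 4, -3, -3, 1]
R3 ← R3 − R2: [0, 0, 0, 0, 0, 0]
R4 ← R4 − R2: [0, 0, 0, 0, 0, 0]
Echelon form has 2 nonzero rows, so rank(B) = 2.
The rank gives the maximum number of linearly independent rows: 2.

2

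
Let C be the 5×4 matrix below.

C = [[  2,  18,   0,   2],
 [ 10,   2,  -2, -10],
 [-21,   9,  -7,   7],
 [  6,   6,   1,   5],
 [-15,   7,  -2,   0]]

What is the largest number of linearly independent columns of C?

4

Row reduce to echelon form.
R2 ← R2 − (5)·R1: [0, -88, -2, -20]
R3 ← R3 + (21/2)·R1: [0, 198, -7, 28]
R4 ← R4 − (3)·R1: [0, -48, 1, -1]
R5 ← R5 + (15/2)·R1: [0, 142, -2, 15]
R3 ← R3 + (9/4)·R2: [0, 0, -23/2, -17]
R4 ← R4 − (6/11)·R2: [0, 0, 23/11, 109/11]
R5 ← R5 + (71/44)·R2: [0, 0, -115/22, -190/11]
R4 ← R4 + (2/11)·R3: [0, 0, 0, 75/11]
R5 ← R5 − (5/11)·R3: [0, 0, 0, -105/11]
R5 ← R5 + (7/5)·R4: [0, 0, 0, 0]
Echelon form has 4 nonzero rows, so rank(C) = 4.
The rank gives the maximum number of linearly independent columns: 4.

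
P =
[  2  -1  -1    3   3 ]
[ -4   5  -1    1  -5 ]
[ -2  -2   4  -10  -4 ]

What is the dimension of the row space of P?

2

Row reduce to echelon form.
R2 ← R2 + (2)·R1: [0, 3, -3, 7, 1]
R3 ← R3 + R1: [0, -3, 3, -7, -1]
R3 ← R3 + R2: [0, 0, 0, 0, 0]
Echelon form has 2 nonzero rows, so rank(P) = 2.
The row space has dimension equal to the rank: 2.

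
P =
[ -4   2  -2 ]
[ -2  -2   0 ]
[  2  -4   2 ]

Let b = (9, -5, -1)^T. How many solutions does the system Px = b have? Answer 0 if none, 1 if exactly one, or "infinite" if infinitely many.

Row reduce the augmented matrix [P | b].
R2 ← R2 − (1/2)·R1: [0, -3, 1, -19/2]
R3 ← R3 + (1/2)·R1: [0, -3, 1, 7/2]
R3 ← R3 − R2: [0, 0, 0, 13]
The echelon form has 3 nonzero rows; the last pivot sits in the augmented column, so rank(P) = 2 but rank([P|b]) = 3.
Since the ranks differ, the system is inconsistent.
It has no solutions.

0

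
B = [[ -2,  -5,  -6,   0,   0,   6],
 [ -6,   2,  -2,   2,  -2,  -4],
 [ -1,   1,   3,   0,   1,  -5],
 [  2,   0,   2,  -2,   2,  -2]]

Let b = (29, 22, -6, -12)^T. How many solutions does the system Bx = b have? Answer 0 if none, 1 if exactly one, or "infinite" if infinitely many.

Row reduce the augmented matrix [B | b].
R2 ← R2 − (3)·R1: [0, 17, 16, 2, -2, -22, -65]
R3 ← R3 − (1/2)·R1: [0, 7/2, 6, 0, 1, -8, -41/2]
R4 ← R4 + R1: [0, -5, -4, -2, 2, 4, 17]
R3 ← R3 − (7/34)·R2: [0, 0, 46/17, -7/17, 24/17, -59/17, -121/17]
R4 ← R4 + (5/17)·R2: [0, 0, 12/17, -24/17, 24/17, -42/17, -36/17]
R4 ← R4 − (6/23)·R3: [0, 0, 0, -30/23, 24/23, -36/23, -6/23]
The echelon form has 4 nonzero rows, and every pivot lies in the first 6 columns, so rank(B) = rank([B|b]) = 4.
The system is consistent.
rank = 4 < 6 unknowns, so there are infinitely many solutions.

infinite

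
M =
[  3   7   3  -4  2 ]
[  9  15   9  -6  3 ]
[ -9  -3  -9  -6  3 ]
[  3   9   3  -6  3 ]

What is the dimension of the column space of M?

2

Row reduce to echelon form.
R2 ← R2 − (3)·R1: [0, -6, 0, 6, -3]
R3 ← R3 + (3)·R1: [0, 18, 0, -18, 9]
R4 ← R4 − R1: [0, 2, 0, -2, 1]
R3 ← R3 + (3)·R2: [0, 0, 0, 0, 0]
R4 ← R4 + (1/3)·R2: [0, 0, 0, 0, 0]
Echelon form has 2 nonzero rows, so rank(M) = 2.
The column space has dimension equal to the rank: 2.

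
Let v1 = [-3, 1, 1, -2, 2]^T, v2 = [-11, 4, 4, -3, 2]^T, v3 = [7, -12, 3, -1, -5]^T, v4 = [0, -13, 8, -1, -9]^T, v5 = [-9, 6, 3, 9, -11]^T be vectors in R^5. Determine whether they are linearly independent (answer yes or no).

Form the matrix with these vectors as rows and row reduce.
R2 ← R2 − (11/3)·R1: [0, 1/3, 1/3, 13/3, -16/3]
R3 ← R3 + (7/3)·R1: [0, -29/3, 16/3, -17/3, -1/3]
R5 ← R5 − (3)·R1: [0, 3, 0, 15, -17]
R3 ← R3 + (29)·R2: [0, 0, 15, 120, -155]
R4 ← R4 + (39)·R2: [0, 0, 21, 168, -217]
R5 ← R5 − (9)·R2: [0, 0, -3, -24, 31]
R4 ← R4 − (7/5)·R3: [0, 0, 0, 0, 0]
R5 ← R5 + (1/5)·R3: [0, 0, 0, 0, 0]
3 nonzero rows, so the 5 vectors span a space of dimension 3.
Since 3 < 5, the vectors are linearly dependent.

no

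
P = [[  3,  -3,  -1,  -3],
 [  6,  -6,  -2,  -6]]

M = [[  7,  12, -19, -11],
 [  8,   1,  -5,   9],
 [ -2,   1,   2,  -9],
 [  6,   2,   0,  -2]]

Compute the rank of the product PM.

1

First compute PM:
[[-19,  26, -44, -45],
 [-38,  52, -88, -90]]
Now row reduce the product.
R2 ← R2 − (2)·R1: [0, 0, 0, 0]
1 nonzero row, so rank(PM) = 1.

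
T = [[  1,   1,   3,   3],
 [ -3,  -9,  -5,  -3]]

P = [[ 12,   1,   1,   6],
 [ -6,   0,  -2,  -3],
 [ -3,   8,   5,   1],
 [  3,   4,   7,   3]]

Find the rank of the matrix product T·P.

2

First compute TP:
[[  6,  37,  35,  15],
 [ 24, -55, -31,  -5]]
Now row reduce the product.
R2 ← R2 − (4)·R1: [0, -203, -171, -65]
2 nonzero rows, so rank(TP) = 2.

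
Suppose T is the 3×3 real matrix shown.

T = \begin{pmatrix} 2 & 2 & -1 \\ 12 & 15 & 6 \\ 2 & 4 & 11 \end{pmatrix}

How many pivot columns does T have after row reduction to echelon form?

3

Row reduce to echelon form.
R2 ← R2 − (6)·R1: [0, 3, 12]
R3 ← R3 − R1: [0, 2, 12]
R3 ← R3 − (2/3)·R2: [0, 0, 4]
Echelon form has 3 nonzero rows, so rank(T) = 3.
Each nonzero row contributes one pivot column: 3 pivot columns.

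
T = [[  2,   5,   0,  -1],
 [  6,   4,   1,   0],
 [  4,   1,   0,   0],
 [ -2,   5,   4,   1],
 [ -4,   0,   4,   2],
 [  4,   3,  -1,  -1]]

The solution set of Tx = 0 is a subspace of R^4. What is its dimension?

Row reduce to echelon form.
R2 ← R2 − (3)·R1: [0, -11, 1, 3]
R3 ← R3 − (2)·R1: [0, -9, 0, 2]
R4 ← R4 + R1: [0, 10, 4, 0]
R5 ← R5 + (2)·R1: [0, 10, 4, 0]
R6 ← R6 − (2)·R1: [0, -7, -1, 1]
R3 ← R3 − (9/11)·R2: [0, 0, -9/11, -5/11]
R4 ← R4 + (10/11)·R2: [0, 0, 54/11, 30/11]
R5 ← R5 + (10/11)·R2: [0, 0, 54/11, 30/11]
R6 ← R6 − (7/11)·R2: [0, 0, -18/11, -10/11]
R4 ← R4 + (6)·R3: [0, 0, 0, 0]
R5 ← R5 + (6)·R3: [0, 0, 0, 0]
R6 ← R6 − (2)·R3: [0, 0, 0, 0]
3 nonzero rows, so rank(T) = 3.
T has 4 columns; by rank–nullity, nullity = 4 − 3 = 1.

1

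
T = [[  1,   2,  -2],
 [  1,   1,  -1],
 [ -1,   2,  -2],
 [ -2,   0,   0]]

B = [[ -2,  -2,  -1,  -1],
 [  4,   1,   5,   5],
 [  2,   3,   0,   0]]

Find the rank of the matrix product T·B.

First compute TB:
[[  2,  -6,   9,   9],
 [  0,  -4,   4,   4],
 [  6,  -2,  11,  11],
 [  4,   4,   2,   2]]
Now row reduce the product.
R3 ← R3 − (3)·R1: [0, 16, -16, -16]
R4 ← R4 − (2)·R1: [0, 16, -16, -16]
R3 ← R3 + (4)·R2: [0, 0, 0, 0]
R4 ← R4 + (4)·R2: [0, 0, 0, 0]
2 nonzero rows, so rank(TB) = 2.

2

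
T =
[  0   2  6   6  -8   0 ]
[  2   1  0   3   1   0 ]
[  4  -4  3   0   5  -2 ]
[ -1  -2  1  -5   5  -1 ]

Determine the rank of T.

Row reduce to echelon form.
Swap R1 ↔ R2
R3 ← R3 − (2)·R1: [0, -6, 3, -6, 3, -2]
R4 ← R4 + (1/2)·R1: [0, -3/2, 1, -7/2, 11/2, -1]
R3 ← R3 + (3)·R2: [0, 0, 21, 12, -21, -2]
R4 ← R4 + (3/4)·R2: [0, 0, 11/2, 1, -1/2, -1]
R4 ← R4 − (11/42)·R3: [0, 0, 0, -15/7, 5, -10/21]
Echelon form has 4 nonzero rows, so rank(T) = 4.

4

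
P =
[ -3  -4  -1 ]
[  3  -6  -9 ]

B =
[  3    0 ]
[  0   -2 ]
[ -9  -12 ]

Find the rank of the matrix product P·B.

First compute PB:
[[  0,  20],
 [ 90, 120]]
Now row reduce the product.
Swap R1 ↔ R2
2 nonzero rows, so rank(PB) = 2.

2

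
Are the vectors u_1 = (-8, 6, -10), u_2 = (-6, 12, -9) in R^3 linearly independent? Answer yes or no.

Form the matrix with these vectors as rows and row reduce.
R2 ← R2 − (3/4)·R1: [0, 15/2, -3/2]
2 nonzero rows, so the 2 vectors span a space of dimension 2.
Since 2 = 2, the vectors are linearly independent.

yes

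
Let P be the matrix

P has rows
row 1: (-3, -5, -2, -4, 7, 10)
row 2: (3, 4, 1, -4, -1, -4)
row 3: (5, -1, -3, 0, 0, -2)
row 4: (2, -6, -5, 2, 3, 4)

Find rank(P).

4

Row reduce to echelon form.
R2 ← R2 + R1: [0, -1, -1, -8, 6, 6]
R3 ← R3 + (5/3)·R1: [0, -28/3, -19/3, -20/3, 35/3, 44/3]
R4 ← R4 + (2/3)·R1: [0, -28/3, -19/3, -2/3, 23/3, 32/3]
R3 ← R3 − (28/3)·R2: [0, 0, 3, 68, -133/3, -124/3]
R4 ← R4 − (28/3)·R2: [0, 0, 3, 74, -145/3, -136/3]
R4 ← R4 − R3: [0, 0, 0, 6, -4, -4]
Echelon form has 4 nonzero rows, so rank(P) = 4.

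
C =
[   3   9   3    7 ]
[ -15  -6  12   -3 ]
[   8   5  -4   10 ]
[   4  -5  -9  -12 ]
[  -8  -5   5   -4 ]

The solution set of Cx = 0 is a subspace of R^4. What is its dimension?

Row reduce to echelon form.
R2 ← R2 + (5)·R1: [0, 39, 27, 32]
R3 ← R3 − (8/3)·R1: [0, -19, -12, -26/3]
R4 ← R4 − (4/3)·R1: [0, -17, -13, -64/3]
R5 ← R5 + (8/3)·R1: [0, 19, 13, 44/3]
R3 ← R3 + (19/39)·R2: [0, 0, 15/13, 90/13]
R4 ← R4 + (17/39)·R2: [0, 0, -16/13, -96/13]
R5 ← R5 − (19/39)·R2: [0, 0, -2/13, -12/13]
R4 ← R4 + (16/15)·R3: [0, 0, 0, 0]
R5 ← R5 + (2/15)·R3: [0, 0, 0, 0]
3 nonzero rows, so rank(C) = 3.
C has 4 columns; by rank–nullity, nullity = 4 − 3 = 1.

1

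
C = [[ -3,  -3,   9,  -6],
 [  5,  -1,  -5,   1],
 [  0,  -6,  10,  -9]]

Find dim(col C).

Row reduce to echelon form.
R2 ← R2 + (5/3)·R1: [0, -6, 10, -9]
R3 ← R3 − R2: [0, 0, 0, 0]
Echelon form has 2 nonzero rows, so rank(C) = 2.
The column space has dimension equal to the rank: 2.

2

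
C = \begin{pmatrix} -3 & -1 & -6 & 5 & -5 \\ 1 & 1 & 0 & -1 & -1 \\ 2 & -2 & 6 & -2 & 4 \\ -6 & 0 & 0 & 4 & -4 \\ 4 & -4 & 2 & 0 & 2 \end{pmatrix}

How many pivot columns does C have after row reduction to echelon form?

Row reduce to echelon form.
R2 ← R2 + (1/3)·R1: [0, 2/3, -2, 2/3, -8/3]
R3 ← R3 + (2/3)·R1: [0, -8/3, 2, 4/3, 2/3]
R4 ← R4 − (2)·R1: [0, 2, 12, -6, 6]
R5 ← R5 + (4/3)·R1: [0, -16/3, -6, 20/3, -14/3]
R3 ← R3 + (4)·R2: [0, 0, -6, 4, -10]
R4 ← R4 − (3)·R2: [0, 0, 18, -8, 14]
R5 ← R5 + (8)·R2: [0, 0, -22, 12, -26]
R4 ← R4 + (3)·R3: [0, 0, 0, 4, -16]
R5 ← R5 − (11/3)·R3: [0, 0, 0, -8/3, 32/3]
R5 ← R5 + (2/3)·R4: [0, 0, 0, 0, 0]
Echelon form has 4 nonzero rows, so rank(C) = 4.
Each nonzero row contributes one pivot column: 4 pivot columns.

4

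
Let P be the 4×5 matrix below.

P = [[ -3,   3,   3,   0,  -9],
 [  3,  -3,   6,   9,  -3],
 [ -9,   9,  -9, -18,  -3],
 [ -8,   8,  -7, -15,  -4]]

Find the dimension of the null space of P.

3

Row reduce to echelon form.
R2 ← R2 + R1: [0, 0, 9, 9, -12]
R3 ← R3 − (3)·R1: [0, 0, -18, -18, 24]
R4 ← R4 − (8/3)·R1: [0, 0, -15, -15, 20]
R3 ← R3 + (2)·R2: [0, 0, 0, 0, 0]
R4 ← R4 + (5/3)·R2: [0, 0, 0, 0, 0]
2 nonzero rows, so rank(P) = 2.
P has 5 columns; by rank–nullity, nullity = 5 − 2 = 3.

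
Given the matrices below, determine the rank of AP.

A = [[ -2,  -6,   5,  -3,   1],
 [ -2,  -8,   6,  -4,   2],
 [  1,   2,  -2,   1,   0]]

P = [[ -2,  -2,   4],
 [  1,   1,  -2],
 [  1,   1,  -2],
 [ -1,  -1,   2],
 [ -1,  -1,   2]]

First compute AP:
[[  5,   5, -10],
 [  4,   4,  -8],
 [ -3,  -3,   6]]
Now row reduce the product.
R2 ← R2 − (4/5)·R1: [0, 0, 0]
R3 ← R3 + (3/5)·R1: [0, 0, 0]
1 nonzero row, so rank(AP) = 1.

1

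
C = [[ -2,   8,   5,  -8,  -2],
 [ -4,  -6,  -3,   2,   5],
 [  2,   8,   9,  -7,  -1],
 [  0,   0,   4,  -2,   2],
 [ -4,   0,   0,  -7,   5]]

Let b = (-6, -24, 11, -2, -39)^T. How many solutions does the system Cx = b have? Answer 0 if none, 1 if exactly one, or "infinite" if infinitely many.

1

Row reduce the augmented matrix [C | b].
R2 ← R2 − (2)·R1: [0, -22, -13, 18, 9, -12]
R3 ← R3 + R1: [0, 16, 14, -15, -3, 5]
R5 ← R5 − (2)·R1: [0, -16, -10, 9, 9, -27]
R3 ← R3 + (8/11)·R2: [0, 0, 50/11, -21/11, 39/11, -41/11]
R5 ← R5 − (8/11)·R2: [0, 0, -6/11, -45/11, 27/11, -201/11]
R4 ← R4 − (22/25)·R3: [0, 0, 0, -8/25, -28/25, 32/25]
R5 ← R5 + (3/25)·R3: [0, 0, 0, -108/25, 72/25, -468/25]
R5 ← R5 − (27/2)·R4: [0, 0, 0, 0, 18, -36]
The echelon form has 5 nonzero rows, and every pivot lies in the first 5 columns, so rank(C) = rank([C|b]) = 5.
The system is consistent.
rank = 5 = number of unknowns, so the solution is unique.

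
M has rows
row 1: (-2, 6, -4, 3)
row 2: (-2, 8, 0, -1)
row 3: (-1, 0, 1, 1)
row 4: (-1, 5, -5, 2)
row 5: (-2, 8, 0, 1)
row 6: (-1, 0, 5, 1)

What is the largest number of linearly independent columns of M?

4

Row reduce to echelon form.
R2 ← R2 − R1: [0, 2, 4, -4]
R3 ← R3 − (1/2)·R1: [0, -3, 3, -1/2]
R4 ← R4 − (1/2)·R1: [0, 2, -3, 1/2]
R5 ← R5 − R1: [0, 2, 4, -2]
R6 ← R6 − (1/2)·R1: [0, -3, 7, -1/2]
R3 ← R3 + (3/2)·R2: [0, 0, 9, -13/2]
R4 ← R4 − R2: [0, 0, -7, 9/2]
R5 ← R5 − R2: [0, 0, 0, 2]
R6 ← R6 + (3/2)·R2: [0, 0, 13, -13/2]
R4 ← R4 + (7/9)·R3: [0, 0, 0, -5/9]
R6 ← R6 − (13/9)·R3: [0, 0, 0, 26/9]
R5 ← R5 + (18/5)·R4: [0, 0, 0, 0]
R6 ← R6 + (26/5)·R4: [0, 0, 0, 0]
Echelon form has 4 nonzero rows, so rank(M) = 4.
The rank gives the maximum number of linearly independent columns: 4.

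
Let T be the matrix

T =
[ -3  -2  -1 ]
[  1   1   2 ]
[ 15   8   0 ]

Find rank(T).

Row reduce to echelon form.
R2 ← R2 + (1/3)·R1: [0, 1/3, 5/3]
R3 ← R3 + (5)·R1: [0, -2, -5]
R3 ← R3 + (6)·R2: [0, 0, 5]
Echelon form has 3 nonzero rows, so rank(T) = 3.

3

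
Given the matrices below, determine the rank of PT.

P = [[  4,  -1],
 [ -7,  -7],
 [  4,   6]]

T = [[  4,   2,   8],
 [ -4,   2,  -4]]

First compute PT:
[[ 20,   6,  36],
 [  0, -28, -28],
 [ -8,  20,   8]]
Now row reduce the product.
R3 ← R3 + (2/5)·R1: [0, 112/5, 112/5]
R3 ← R3 + (4/5)·R2: [0, 0, 0]
2 nonzero rows, so rank(PT) = 2.

2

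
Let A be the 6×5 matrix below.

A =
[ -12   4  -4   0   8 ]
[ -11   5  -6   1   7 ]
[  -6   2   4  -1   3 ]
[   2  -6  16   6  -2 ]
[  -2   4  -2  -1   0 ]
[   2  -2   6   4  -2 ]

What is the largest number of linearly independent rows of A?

Row reduce to echelon form.
R2 ← R2 − (11/12)·R1: [0, 4/3, -7/3, 1, -1/3]
R3 ← R3 − (1/2)·R1: [0, 0, 6, -1, -1]
R4 ← R4 + (1/6)·R1: [0, -16/3, 46/3, 6, -2/3]
R5 ← R5 − (1/6)·R1: [0, 10/3, -4/3, -1, -4/3]
R6 ← R6 + (1/6)·R1: [0, -4/3, 16/3, 4, -2/3]
R4 ← R4 + (4)·R2: [0, 0, 6, 10, -2]
R5 ← R5 − (5/2)·R2: [0, 0, 9/2, -7/2, -1/2]
R6 ← R6 + R2: [0, 0, 3, 5, -1]
R4 ← R4 − R3: [0, 0, 0, 11, -1]
R5 ← R5 − (3/4)·R3: [0, 0, 0, -11/4, 1/4]
R6 ← R6 − (1/2)·R3: [0, 0, 0, 11/2, -1/2]
R5 ← R5 + (1/4)·R4: [0, 0, 0, 0, 0]
R6 ← R6 − (1/2)·R4: [0, 0, 0, 0, 0]
Echelon form has 4 nonzero rows, so rank(A) = 4.
The rank gives the maximum number of linearly independent rows: 4.

4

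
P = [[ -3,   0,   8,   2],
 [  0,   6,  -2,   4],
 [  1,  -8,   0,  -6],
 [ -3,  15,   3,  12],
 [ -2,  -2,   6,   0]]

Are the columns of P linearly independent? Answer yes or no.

no

Row reduce P to echelon form.
R3 ← R3 + (1/3)·R1: [0, -8, 8/3, -16/3]
R4 ← R4 − R1: [0, 15, -5, 10]
R5 ← R5 − (2/3)·R1: [0, -2, 2/3, -4/3]
R3 ← R3 + (4/3)·R2: [0, 0, 0, 0]
R4 ← R4 − (5/2)·R2: [0, 0, 0, 0]
R5 ← R5 + (1/3)·R2: [0, 0, 0, 0]
2 pivots among 4 columns.
Only 2 < 4 pivot columns, so the columns are linearly dependent.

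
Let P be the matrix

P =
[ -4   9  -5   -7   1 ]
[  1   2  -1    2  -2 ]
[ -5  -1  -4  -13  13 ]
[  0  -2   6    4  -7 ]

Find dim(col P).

3

Row reduce to echelon form.
R2 ← R2 + (1/4)·R1: [0, 17/4, -9/4, 1/4, -7/4]
R3 ← R3 − (5/4)·R1: [0, -49/4, 9/4, -17/4, 47/4]
R3 ← R3 + (49/17)·R2: [0, 0, -72/17, -60/17, 114/17]
R4 ← R4 + (8/17)·R2: [0, 0, 84/17, 70/17, -133/17]
R4 ← R4 + (7/6)·R3: [0, 0, 0, 0, 0]
Echelon form has 3 nonzero rows, so rank(P) = 3.
The column space has dimension equal to the rank: 3.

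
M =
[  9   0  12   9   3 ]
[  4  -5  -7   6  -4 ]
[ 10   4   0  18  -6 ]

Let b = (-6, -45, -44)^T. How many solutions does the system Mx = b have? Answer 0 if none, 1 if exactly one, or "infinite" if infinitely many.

Row reduce the augmented matrix [M | b].
R2 ← R2 − (4/9)·R1: [0, -5, -37/3, 2, -16/3, -127/3]
R3 ← R3 − (10/9)·R1: [0, 4, -40/3, 8, -28/3, -112/3]
R3 ← R3 + (4/5)·R2: [0, 0, -116/5, 48/5, -68/5, -356/5]
The echelon form has 3 nonzero rows, and every pivot lies in the first 5 columns, so rank(M) = rank([M|b]) = 3.
The system is consistent.
rank = 3 < 5 unknowns, so there are infinitely many solutions.

infinite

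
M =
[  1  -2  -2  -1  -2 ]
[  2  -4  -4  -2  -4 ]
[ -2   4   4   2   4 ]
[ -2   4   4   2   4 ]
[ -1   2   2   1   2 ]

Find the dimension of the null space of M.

4

Row reduce to echelon form.
R2 ← R2 − (2)·R1: [0, 0, 0, 0, 0]
R3 ← R3 + (2)·R1: [0, 0, 0, 0, 0]
R4 ← R4 + (2)·R1: [0, 0, 0, 0, 0]
R5 ← R5 + R1: [0, 0, 0, 0, 0]
1 nonzero row, so rank(M) = 1.
M has 5 columns; by rank–nullity, nullity = 5 − 1 = 4.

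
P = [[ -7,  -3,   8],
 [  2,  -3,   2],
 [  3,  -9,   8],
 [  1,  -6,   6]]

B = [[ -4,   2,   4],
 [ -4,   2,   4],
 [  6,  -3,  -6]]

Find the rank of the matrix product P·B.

1

First compute PB:
[[ 88, -44, -88],
 [ 16,  -8, -16],
 [ 72, -36, -72],
 [ 56, -28, -56]]
Now row reduce the product.
R2 ← R2 − (2/11)·R1: [0, 0, 0]
R3 ← R3 − (9/11)·R1: [0, 0, 0]
R4 ← R4 − (7/11)·R1: [0, 0, 0]
1 nonzero row, so rank(PB) = 1.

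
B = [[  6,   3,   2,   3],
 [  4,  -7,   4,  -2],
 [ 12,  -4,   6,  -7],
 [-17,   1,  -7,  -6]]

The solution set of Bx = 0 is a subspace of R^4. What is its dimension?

Row reduce to echelon form.
R2 ← R2 − (2/3)·R1: [0, -9, 8/3, -4]
R3 ← R3 − (2)·R1: [0, -10, 2, -13]
R4 ← R4 + (17/6)·R1: [0, 19/2, -4/3, 5/2]
R3 ← R3 − (10/9)·R2: [0, 0, -26/27, -77/9]
R4 ← R4 + (19/18)·R2: [0, 0, 40/27, -31/18]
R4 ← R4 + (20/13)·R3: [0, 0, 0, -387/26]
4 nonzero rows, so rank(B) = 4.
B has 4 columns; by rank–nullity, nullity = 4 − 4 = 0.

0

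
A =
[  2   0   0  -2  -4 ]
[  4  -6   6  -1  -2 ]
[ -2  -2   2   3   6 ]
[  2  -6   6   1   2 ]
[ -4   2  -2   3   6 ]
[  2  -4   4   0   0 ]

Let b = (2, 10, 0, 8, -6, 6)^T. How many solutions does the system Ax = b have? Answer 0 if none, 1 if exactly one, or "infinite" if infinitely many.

infinite

Row reduce the augmented matrix [A | b].
R2 ← R2 − (2)·R1: [0, -6, 6, 3, 6, 6]
R3 ← R3 + R1: [0, -2, 2, 1, 2, 2]
R4 ← R4 − R1: [0, -6, 6, 3, 6, 6]
R5 ← R5 + (2)·R1: [0, 2, -2, -1, -2, -2]
R6 ← R6 − R1: [0, -4, 4, 2, 4, 4]
R3 ← R3 − (1/3)·R2: [0, 0, 0, 0, 0, 0]
R4 ← R4 − R2: [0, 0, 0, 0, 0, 0]
R5 ← R5 + (1/3)·R2: [0, 0, 0, 0, 0, 0]
R6 ← R6 − (2/3)·R2: [0, 0, 0, 0, 0, 0]
The echelon form has 2 nonzero rows, and every pivot lies in the first 5 columns, so rank(A) = rank([A|b]) = 2.
The system is consistent.
rank = 2 < 5 unknowns, so there are infinitely many solutions.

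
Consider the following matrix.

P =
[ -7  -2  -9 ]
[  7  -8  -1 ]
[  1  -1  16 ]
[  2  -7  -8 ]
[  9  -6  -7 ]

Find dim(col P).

3

Row reduce to echelon form.
R2 ← R2 + R1: [0, -10, -10]
R3 ← R3 + (1/7)·R1: [0, -9/7, 103/7]
R4 ← R4 + (2/7)·R1: [0, -53/7, -74/7]
R5 ← R5 + (9/7)·R1: [0, -60/7, -130/7]
R3 ← R3 − (9/70)·R2: [0, 0, 16]
R4 ← R4 − (53/70)·R2: [0, 0, -3]
R5 ← R5 − (6/7)·R2: [0, 0, -10]
R4 ← R4 + (3/16)·R3: [0, 0, 0]
R5 ← R5 + (5/8)·R3: [0, 0, 0]
Echelon form has 3 nonzero rows, so rank(P) = 3.
The column space has dimension equal to the rank: 3.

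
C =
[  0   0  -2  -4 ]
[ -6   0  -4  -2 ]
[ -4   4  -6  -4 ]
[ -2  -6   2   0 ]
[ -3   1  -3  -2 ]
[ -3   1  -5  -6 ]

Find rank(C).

3

Row reduce to echelon form.
Swap R1 ↔ R2
R3 ← R3 − (2/3)·R1: [0, 4, -10/3, -8/3]
R4 ← R4 − (1/3)·R1: [0, -6, 10/3, 2/3]
R5 ← R5 − (1/2)·R1: [0, 1, -1, -1]
R6 ← R6 − (1/2)·R1: [0, 1, -3, -5]
Swap R2 ↔ R3
R4 ← R4 + (3/2)·R2: [0, 0, -5/3, -10/3]
R5 ← R5 − (1/4)·R2: [0, 0, -1/6, -1/3]
R6 ← R6 − (1/4)·R2: [0, 0, -13/6, -13/3]
R4 ← R4 − (5/6)·R3: [0, 0, 0, 0]
R5 ← R5 − (1/12)·R3: [0, 0, 0, 0]
R6 ← R6 − (13/12)·R3: [0, 0, 0, 0]
Echelon form has 3 nonzero rows, so rank(C) = 3.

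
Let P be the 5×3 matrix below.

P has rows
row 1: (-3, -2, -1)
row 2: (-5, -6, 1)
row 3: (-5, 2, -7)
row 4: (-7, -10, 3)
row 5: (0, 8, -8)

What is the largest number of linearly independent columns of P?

2

Row reduce to echelon form.
R2 ← R2 − (5/3)·R1: [0, -8/3, 8/3]
R3 ← R3 − (5/3)·R1: [0, 16/3, -16/3]
R4 ← R4 − (7/3)·R1: [0, -16/3, 16/3]
R3 ← R3 + (2)·R2: [0, 0, 0]
R4 ← R4 − (2)·R2: [0, 0, 0]
R5 ← R5 + (3)·R2: [0, 0, 0]
Echelon form has 2 nonzero rows, so rank(P) = 2.
The rank gives the maximum number of linearly independent columns: 2.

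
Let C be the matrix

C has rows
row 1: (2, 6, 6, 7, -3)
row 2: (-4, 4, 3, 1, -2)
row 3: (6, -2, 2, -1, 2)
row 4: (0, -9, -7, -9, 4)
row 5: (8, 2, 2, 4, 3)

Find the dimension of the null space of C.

Row reduce to echelon form.
R2 ← R2 + (2)·R1: [0, 16, 15, 15, -8]
R3 ← R3 − (3)·R1: [0, -20, -16, -22, 11]
R5 ← R5 − (4)·R1: [0, -22, -22, -24, 15]
R3 ← R3 + (5/4)·R2: [0, 0, 11/4, -13/4, 1]
R4 ← R4 + (9/16)·R2: [0, 0, 23/16, -9/16, -1/2]
R5 ← R5 + (11/8)·R2: [0, 0, -11/8, -27/8, 4]
R4 ← R4 − (23/44)·R3: [0, 0, 0, 25/22, -45/44]
R5 ← R5 + (1/2)·R3: [0, 0, 0, -5, 9/2]
R5 ← R5 + (22/5)·R4: [0, 0, 0, 0, 0]
4 nonzero rows, so rank(C) = 4.
C has 5 columns; by rank–nullity, nullity = 5 − 4 = 1.

1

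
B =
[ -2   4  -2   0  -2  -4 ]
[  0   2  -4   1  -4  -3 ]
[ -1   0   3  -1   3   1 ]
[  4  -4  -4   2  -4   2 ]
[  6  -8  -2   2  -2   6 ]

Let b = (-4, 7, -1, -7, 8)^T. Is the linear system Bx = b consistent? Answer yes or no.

no

Row reduce the augmented matrix [B | b].
R3 ← R3 − (1/2)·R1: [0, -2, 4, -1, 4, 3, 1]
R4 ← R4 + (2)·R1: [0, 4, -8, 2, -8, -6, -15]
R5 ← R5 + (3)·R1: [0, 4, -8, 2, -8, -6, -4]
R3 ← R3 + R2: [0, 0, 0, 0, 0, 0, 8]
R4 ← R4 − (2)·R2: [0, 0, 0, 0, 0, 0, -29]
R5 ← R5 − (2)·R2: [0, 0, 0, 0, 0, 0, -18]
R4 ← R4 + (29/8)·R3: [0, 0, 0, 0, 0, 0, 0]
R5 ← R5 + (9/4)·R3: [0, 0, 0, 0, 0, 0, 0]
The echelon form has 3 nonzero rows; the last pivot sits in the augmented column, so rank(B) = 2 but rank([B|b]) = 3.
Since the ranks differ, the system is inconsistent.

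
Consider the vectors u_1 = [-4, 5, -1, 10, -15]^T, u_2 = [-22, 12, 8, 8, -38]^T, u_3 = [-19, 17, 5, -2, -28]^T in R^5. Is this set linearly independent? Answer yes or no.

Form the matrix with these vectors as rows and row reduce.
R2 ← R2 − (11/2)·R1: [0, -31/2, 27/2, -47, 89/2]
R3 ← R3 − (19/4)·R1: [0, -27/4, 39/4, -99/2, 173/4]
R3 ← R3 − (27/62)·R2: [0, 0, 120/31, -900/31, 740/31]
3 nonzero rows, so the 3 vectors span a space of dimension 3.
Since 3 = 3, the vectors are linearly independent.

yes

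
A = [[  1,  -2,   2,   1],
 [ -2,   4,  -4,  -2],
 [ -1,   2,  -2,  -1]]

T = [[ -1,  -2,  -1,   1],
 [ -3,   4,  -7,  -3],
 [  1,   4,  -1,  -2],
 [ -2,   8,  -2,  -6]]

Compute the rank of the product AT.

1

First compute AT:
[[  5,   6,   9,  -3],
 [-10, -12, -18,   6],
 [ -5,  -6,  -9,   3]]
Now row reduce the product.
R2 ← R2 + (2)·R1: [0, 0, 0, 0]
R3 ← R3 + R1: [0, 0, 0, 0]
1 nonzero row, so rank(AT) = 1.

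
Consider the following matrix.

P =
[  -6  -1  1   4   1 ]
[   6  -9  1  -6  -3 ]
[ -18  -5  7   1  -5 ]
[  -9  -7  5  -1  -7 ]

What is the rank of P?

4

Row reduce to echelon form.
R2 ← R2 + R1: [0, -10, 2, -2, -2]
R3 ← R3 − (3)·R1: [0, -2, 4, -11, -8]
R4 ← R4 − (3/2)·R1: [0, -11/2, 7/2, -7, -17/2]
R3 ← R3 − (1/5)·R2: [0, 0, 18/5, -53/5, -38/5]
R4 ← R4 − (11/20)·R2: [0, 0, 12/5, -59/10, -37/5]
R4 ← R4 − (2/3)·R3: [0, 0, 0, 7/6, -7/3]
Echelon form has 4 nonzero rows, so rank(P) = 4.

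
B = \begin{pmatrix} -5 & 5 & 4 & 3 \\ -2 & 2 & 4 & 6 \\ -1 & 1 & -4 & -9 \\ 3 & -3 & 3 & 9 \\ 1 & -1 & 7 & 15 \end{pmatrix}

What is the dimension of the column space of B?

2

Row reduce to echelon form.
R2 ← R2 − (2/5)·R1: [0, 0, 12/5, 24/5]
R3 ← R3 − (1/5)·R1: [0, 0, -24/5, -48/5]
R4 ← R4 + (3/5)·R1: [0, 0, 27/5, 54/5]
R5 ← R5 + (1/5)·R1: [0, 0, 39/5, 78/5]
R3 ← R3 + (2)·R2: [0, 0, 0, 0]
R4 ← R4 − (9/4)·R2: [0, 0, 0, 0]
R5 ← R5 − (13/4)·R2: [0, 0, 0, 0]
Echelon form has 2 nonzero rows, so rank(B) = 2.
The column space has dimension equal to the rank: 2.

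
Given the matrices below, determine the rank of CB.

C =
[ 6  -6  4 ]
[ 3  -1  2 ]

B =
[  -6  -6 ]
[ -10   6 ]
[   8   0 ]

First compute CB:
[[ 56, -72],
 [  8, -24]]
Now row reduce the product.
R2 ← R2 − (1/7)·R1: [0, -96/7]
2 nonzero rows, so rank(CB) = 2.

2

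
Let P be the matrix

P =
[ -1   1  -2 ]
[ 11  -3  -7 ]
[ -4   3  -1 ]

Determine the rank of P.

Row reduce to echelon form.
R2 ← R2 + (11)·R1: [0, 8, -29]
R3 ← R3 − (4)·R1: [0, -1, 7]
R3 ← R3 + (1/8)·R2: [0, 0, 27/8]
Echelon form has 3 nonzero rows, so rank(P) = 3.

3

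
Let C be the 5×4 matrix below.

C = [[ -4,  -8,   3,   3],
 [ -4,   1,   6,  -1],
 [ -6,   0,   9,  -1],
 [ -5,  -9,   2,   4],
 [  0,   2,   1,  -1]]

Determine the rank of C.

3

Row reduce to echelon form.
R2 ← R2 − R1: [0, 9, 3, -4]
R3 ← R3 − (3/2)·R1: [0, 12, 9/2, -11/2]
R4 ← R4 − (5/4)·R1: [0, 1, -7/4, 1/4]
R3 ← R3 − (4/3)·R2: [0, 0, 1/2, -1/6]
R4 ← R4 − (1/9)·R2: [0, 0, -25/12, 25/36]
R5 ← R5 − (2/9)·R2: [0, 0, 1/3, -1/9]
R4 ← R4 + (25/6)·R3: [0, 0, 0, 0]
R5 ← R5 − (2/3)·R3: [0, 0, 0, 0]
Echelon form has 3 nonzero rows, so rank(C) = 3.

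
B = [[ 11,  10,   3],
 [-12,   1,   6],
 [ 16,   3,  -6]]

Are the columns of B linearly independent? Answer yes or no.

Row reduce B to echelon form.
R2 ← R2 + (12/11)·R1: [0, 131/11, 102/11]
R3 ← R3 − (16/11)·R1: [0, -127/11, -114/11]
R3 ← R3 + (127/131)·R2: [0, 0, -180/131]
3 pivots among 3 columns.
Every column is a pivot column, so the columns are linearly independent.

yes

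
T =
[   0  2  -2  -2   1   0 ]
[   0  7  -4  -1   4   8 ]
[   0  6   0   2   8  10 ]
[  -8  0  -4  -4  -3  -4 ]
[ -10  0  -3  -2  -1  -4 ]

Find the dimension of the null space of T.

1

Row reduce to echelon form.
Swap R1 ↔ R4
R5 ← R5 − (5/4)·R1: [0, 0, 2, 3, 11/4, 1]
R3 ← R3 − (6/7)·R2: [0, 0, 24/7, 20/7, 32/7, 22/7]
R4 ← R4 − (2/7)·R2: [0, 0, -6/7, -12/7, -1/7, -16/7]
R4 ← R4 + (1/4)·R3: [0, 0, 0, -1, 1, -3/2]
R5 ← R5 − (7/12)·R3: [0, 0, 0, 4/3, 1/12, -5/6]
R5 ← R5 + (4/3)·R4: [0, 0, 0, 0, 17/12, -17/6]
5 nonzero rows, so rank(T) = 5.
T has 6 columns; by rank–nullity, nullity = 6 − 5 = 1.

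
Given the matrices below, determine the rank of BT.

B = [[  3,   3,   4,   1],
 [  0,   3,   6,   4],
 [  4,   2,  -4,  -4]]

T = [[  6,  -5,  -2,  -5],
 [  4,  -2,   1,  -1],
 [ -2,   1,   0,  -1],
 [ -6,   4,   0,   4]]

First compute BT:
[[ 16, -13,  -3, -18],
 [-24,  16,   3,   7],
 [ 64, -44,  -6, -34]]
Now row reduce the product.
R2 ← R2 + (3/2)·R1: [0, -7/2, -3/2, -20]
R3 ← R3 − (4)·R1: [0, 8, 6, 38]
R3 ← R3 + (16/7)·R2: [0, 0, 18/7, -54/7]
3 nonzero rows, so rank(BT) = 3.

3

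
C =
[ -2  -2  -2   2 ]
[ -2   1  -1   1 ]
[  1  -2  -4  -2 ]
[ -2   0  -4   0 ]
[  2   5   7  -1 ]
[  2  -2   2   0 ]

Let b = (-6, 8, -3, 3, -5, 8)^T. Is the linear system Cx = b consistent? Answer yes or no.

no

Row reduce the augmented matrix [C | b].
R2 ← R2 − R1: [0, 3, 1, -1, 14]
R3 ← R3 + (1/2)·R1: [0, -3, -5, -1, -6]
R4 ← R4 − R1: [0, 2, -2, -2, 9]
R5 ← R5 + R1: [0, 3, 5, 1, -11]
R6 ← R6 + R1: [0, -4, 0, 2, 2]
R3 ← R3 + R2: [0, 0, -4, -2, 8]
R4 ← R4 − (2/3)·R2: [0, 0, -8/3, -4/3, -1/3]
R5 ← R5 − R2: [0, 0, 4, 2, -25]
R6 ← R6 + (4/3)·R2: [0, 0, 4/3, 2/3, 62/3]
R4 ← R4 − (2/3)·R3: [0, 0, 0, 0, -17/3]
R5 ← R5 + R3: [0, 0, 0, 0, -17]
R6 ← R6 + (1/3)·R3: [0, 0, 0, 0, 70/3]
R5 ← R5 − (3)·R4: [0, 0, 0, 0, 0]
R6 ← R6 + (70/17)·R4: [0, 0, 0, 0, 0]
The echelon form has 4 nonzero rows; the last pivot sits in the augmented column, so rank(C) = 3 but rank([C|b]) = 4.
Since the ranks differ, the system is inconsistent.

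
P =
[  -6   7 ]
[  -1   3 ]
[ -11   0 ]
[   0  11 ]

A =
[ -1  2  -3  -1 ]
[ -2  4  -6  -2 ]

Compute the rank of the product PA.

First compute PA:
[[ -8,  16, -24,  -8],
 [ -5,  10, -15,  -5],
 [ 11, -22,  33,  11],
 [-22,  44, -66, -22]]
Now row reduce the product.
R2 ← R2 − (5/8)·R1: [0, 0, 0, 0]
R3 ← R3 + (11/8)·R1: [0, 0, 0, 0]
R4 ← R4 − (11/4)·R1: [0, 0, 0, 0]
1 nonzero row, so rank(PA) = 1.

1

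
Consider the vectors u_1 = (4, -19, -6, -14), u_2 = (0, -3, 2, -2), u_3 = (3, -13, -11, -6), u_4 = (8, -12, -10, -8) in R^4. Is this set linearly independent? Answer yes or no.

Form the matrix with these vectors as rows and row reduce.
R3 ← R3 − (3/4)·R1: [0, 5/4, -13/2, 9/2]
R4 ← R4 − (2)·R1: [0, 26, 2, 20]
R3 ← R3 + (5/12)·R2: [0, 0, -17/3, 11/3]
R4 ← R4 + (26/3)·R2: [0, 0, 58/3, 8/3]
R4 ← R4 + (58/17)·R3: [0, 0, 0, 258/17]
4 nonzero rows, so the 4 vectors span a space of dimension 4.
Since 4 = 4, the vectors are linearly independent.

yes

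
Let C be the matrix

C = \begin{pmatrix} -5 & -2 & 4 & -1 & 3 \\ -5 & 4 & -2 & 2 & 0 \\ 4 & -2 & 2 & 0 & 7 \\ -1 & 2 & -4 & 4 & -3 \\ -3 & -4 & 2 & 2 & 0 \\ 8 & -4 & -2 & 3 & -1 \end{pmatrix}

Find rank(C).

Row reduce to echelon form.
R2 ← R2 − R1: [0, 6, -6, 3, -3]
R3 ← R3 + (4/5)·R1: [0, -18/5, 26/5, -4/5, 47/5]
R4 ← R4 − (1/5)·R1: [0, 12/5, -24/5, 21/5, -18/5]
R5 ← R5 − (3/5)·R1: [0, -14/5, -2/5, 13/5, -9/5]
R6 ← R6 + (8/5)·R1: [0, -36/5, 22/5, 7/5, 19/5]
R3 ← R3 + (3/5)·R2: [0, 0, 8/5, 1, 38/5]
R4 ← R4 − (2/5)·R2: [0, 0, -12/5, 3, -12/5]
R5 ← R5 + (7/15)·R2: [0, 0, -16/5, 4, -16/5]
R6 ← R6 + (6/5)·R2: [0, 0, -14/5, 5, 1/5]
R4 ← R4 + (3/2)·R3: [0, 0, 0, 9/2, 9]
R5 ← R5 + (2)·R3: [0, 0, 0, 6, 12]
R6 ← R6 + (7/4)·R3: [0, 0, 0, 27/4, 27/2]
R5 ← R5 − (4/3)·R4: [0, 0, 0, 0, 0]
R6 ← R6 − (3/2)·R4: [0, 0, 0, 0, 0]
Echelon form has 4 nonzero rows, so rank(C) = 4.

4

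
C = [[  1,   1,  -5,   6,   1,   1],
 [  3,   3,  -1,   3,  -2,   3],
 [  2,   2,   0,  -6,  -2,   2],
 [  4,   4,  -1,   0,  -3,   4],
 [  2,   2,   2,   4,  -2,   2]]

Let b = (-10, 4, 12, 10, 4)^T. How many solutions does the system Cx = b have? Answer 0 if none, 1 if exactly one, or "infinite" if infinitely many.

Row reduce the augmented matrix [C | b].
R2 ← R2 − (3)·R1: [0, 0, 14, -15, -5, 0, 34]
R3 ← R3 − (2)·R1: [0, 0, 10, -18, -4, 0, 32]
R4 ← R4 − (4)·R1: [0, 0, 19, -24, -7, 0, 50]
R5 ← R5 − (2)·R1: [0, 0, 12, -8, -4, 0, 24]
R3 ← R3 − (5/7)·R2: [0, 0, 0, -51/7, -3/7, 0, 54/7]
R4 ← R4 − (19/14)·R2: [0, 0, 0, -51/14, -3/14, 0, 27/7]
R5 ← R5 − (6/7)·R2: [0, 0, 0, 34/7, 2/7, 0, -36/7]
R4 ← R4 − (1/2)·R3: [0, 0, 0, 0, 0, 0, 0]
R5 ← R5 + (2/3)·R3: [0, 0, 0, 0, 0, 0, 0]
The echelon form has 3 nonzero rows, and every pivot lies in the first 6 columns, so rank(C) = rank([C|b]) = 3.
The system is consistent.
rank = 3 < 6 unknowns, so there are infinitely many solutions.

infinite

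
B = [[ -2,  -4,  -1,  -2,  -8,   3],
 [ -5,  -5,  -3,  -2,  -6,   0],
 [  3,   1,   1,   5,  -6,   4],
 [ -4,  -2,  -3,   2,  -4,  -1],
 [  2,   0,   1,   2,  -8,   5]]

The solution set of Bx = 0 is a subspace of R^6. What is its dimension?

Row reduce to echelon form.
R2 ← R2 − (5/2)·R1: [0, 5, -1/2, 3, 14, -15/2]
R3 ← R3 + (3/2)·R1: [0, -5, -1/2, 2, -18, 17/2]
R4 ← R4 − (2)·R1: [0, 6, -1, 6, 12, -7]
R5 ← R5 + R1: [0, -4, 0, 0, -16, 8]
R3 ← R3 + R2: [0, 0, -1, 5, -4, 1]
R4 ← R4 − (6/5)·R2: [0, 0, -2/5, 12/5, -24/5, 2]
R5 ← R5 + (4/5)·R2: [0, 0, -2/5, 12/5, -24/5, 2]
R4 ← R4 − (2/5)·R3: [0, 0, 0, 2/5, -16/5, 8/5]
R5 ← R5 − (2/5)·R3: [0, 0, 0, 2/5, -16/5, 8/5]
R5 ← R5 − R4: [0, 0, 0, 0, 0, 0]
4 nonzero rows, so rank(B) = 4.
B has 6 columns; by rank–nullity, nullity = 6 − 4 = 2.

2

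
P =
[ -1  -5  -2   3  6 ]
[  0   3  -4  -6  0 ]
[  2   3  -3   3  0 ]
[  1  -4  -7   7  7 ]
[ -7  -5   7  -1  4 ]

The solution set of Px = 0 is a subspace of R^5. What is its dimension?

Row reduce to echelon form.
R3 ← R3 + (2)·R1: [0, -7, -7, 9, 12]
R4 ← R4 + R1: [0, -9, -9, 10, 13]
R5 ← R5 − (7)·R1: [0, 30, 21, -22, -38]
R3 ← R3 + (7/3)·R2: [0, 0, -49/3, -5, 12]
R4 ← R4 + (3)·R2: [0, 0, -21, -8, 13]
R5 ← R5 − (10)·R2: [0, 0, 61, 38, -38]
R4 ← R4 − (9/7)·R3: [0, 0, 0, -11/7, -17/7]
R5 ← R5 + (183/49)·R3: [0, 0, 0, 947/49, 334/49]
R5 ← R5 + (947/77)·R4: [0, 0, 0, 0, -1775/77]
5 nonzero rows, so rank(P) = 5.
P has 5 columns; by rank–nullity, nullity = 5 − 5 = 0.

0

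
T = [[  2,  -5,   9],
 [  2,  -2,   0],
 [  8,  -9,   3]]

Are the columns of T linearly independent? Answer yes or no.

Row reduce T to echelon form.
R2 ← R2 − R1: [0, 3, -9]
R3 ← R3 − (4)·R1: [0, 11, -33]
R3 ← R3 − (11/3)·R2: [0, 0, 0]
2 pivots among 3 columns.
Only 2 < 3 pivot columns, so the columns are linearly dependent.

no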